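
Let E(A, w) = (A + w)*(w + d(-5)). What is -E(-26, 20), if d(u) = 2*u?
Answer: 60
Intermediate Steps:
E(A, w) = (-10 + w)*(A + w) (E(A, w) = (A + w)*(w + 2*(-5)) = (A + w)*(w - 10) = (A + w)*(-10 + w) = (-10 + w)*(A + w))
-E(-26, 20) = -(20² - 10*(-26) - 10*20 - 26*20) = -(400 + 260 - 200 - 520) = -1*(-60) = 60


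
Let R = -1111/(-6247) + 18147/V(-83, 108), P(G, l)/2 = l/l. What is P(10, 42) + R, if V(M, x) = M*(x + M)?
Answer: -85133934/12962525 ≈ -6.5677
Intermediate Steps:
P(G, l) = 2 (P(G, l) = 2*(l/l) = 2*1 = 2)
V(M, x) = M*(M + x)
R = -111058984/12962525 (R = -1111/(-6247) + 18147/((-83*(-83 + 108))) = -1111*(-1/6247) + 18147/((-83*25)) = 1111/6247 + 18147/(-2075) = 1111/6247 + 18147*(-1/2075) = 1111/6247 - 18147/2075 = -111058984/12962525 ≈ -8.5677)
P(10, 42) + R = 2 - 111058984/12962525 = -85133934/12962525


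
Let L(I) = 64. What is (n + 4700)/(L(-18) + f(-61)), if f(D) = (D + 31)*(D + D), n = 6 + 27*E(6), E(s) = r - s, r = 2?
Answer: 121/98 ≈ 1.2347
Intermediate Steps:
E(s) = 2 - s
n = -102 (n = 6 + 27*(2 - 1*6) = 6 + 27*(2 - 6) = 6 + 27*(-4) = 6 - 108 = -102)
f(D) = 2*D*(31 + D) (f(D) = (31 + D)*(2*D) = 2*D*(31 + D))
(n + 4700)/(L(-18) + f(-61)) = (-102 + 4700)/(64 + 2*(-61)*(31 - 61)) = 4598/(64 + 2*(-61)*(-30)) = 4598/(64 + 3660) = 4598/3724 = 4598*(1/3724) = 121/98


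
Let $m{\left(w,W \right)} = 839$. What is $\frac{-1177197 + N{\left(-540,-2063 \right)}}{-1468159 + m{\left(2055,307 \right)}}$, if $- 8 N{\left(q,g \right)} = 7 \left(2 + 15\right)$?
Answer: $\frac{1883539}{2347712} \approx 0.80229$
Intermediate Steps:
$N{\left(q,g \right)} = - \frac{119}{8}$ ($N{\left(q,g \right)} = - \frac{7 \left(2 + 15\right)}{8} = - \frac{7 \cdot 17}{8} = \left(- \frac{1}{8}\right) 119 = - \frac{119}{8}$)
$\frac{-1177197 + N{\left(-540,-2063 \right)}}{-1468159 + m{\left(2055,307 \right)}} = \frac{-1177197 - \frac{119}{8}}{-1468159 + 839} = - \frac{9417695}{8 \left(-1467320\right)} = \left(- \frac{9417695}{8}\right) \left(- \frac{1}{1467320}\right) = \frac{1883539}{2347712}$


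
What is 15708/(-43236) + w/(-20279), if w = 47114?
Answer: -196296953/73065237 ≈ -2.6866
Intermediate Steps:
15708/(-43236) + w/(-20279) = 15708/(-43236) + 47114/(-20279) = 15708*(-1/43236) + 47114*(-1/20279) = -1309/3603 - 47114/20279 = -196296953/73065237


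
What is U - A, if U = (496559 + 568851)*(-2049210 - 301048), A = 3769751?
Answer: -2503992145531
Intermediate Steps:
U = -2503988375780 (U = 1065410*(-2350258) = -2503988375780)
U - A = -2503988375780 - 1*3769751 = -2503988375780 - 3769751 = -2503992145531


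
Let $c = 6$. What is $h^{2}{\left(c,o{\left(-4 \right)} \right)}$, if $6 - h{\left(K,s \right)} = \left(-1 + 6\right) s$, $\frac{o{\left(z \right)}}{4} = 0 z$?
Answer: $36$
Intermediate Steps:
$o{\left(z \right)} = 0$ ($o{\left(z \right)} = 4 \cdot 0 z = 4 \cdot 0 = 0$)
$h{\left(K,s \right)} = 6 - 5 s$ ($h{\left(K,s \right)} = 6 - \left(-1 + 6\right) s = 6 - 5 s$)
$h^{2}{\left(c,o{\left(-4 \right)} \right)} = \left(6 - 0\right)^{2} = \left(6 + 0\right)^{2} = 6^{2} = 36$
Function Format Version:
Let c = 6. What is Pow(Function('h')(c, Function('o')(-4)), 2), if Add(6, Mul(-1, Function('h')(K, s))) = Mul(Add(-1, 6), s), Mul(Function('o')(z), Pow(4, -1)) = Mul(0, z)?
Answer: 36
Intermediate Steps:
Function('o')(z) = 0 (Function('o')(z) = Mul(4, Mul(0, z)) = Mul(4, 0) = 0)
Function('h')(K, s) = Add(6, Mul(-5, s)) (Function('h')(K, s) = Add(6, Mul(-1, Mul(Add(-1, 6), s))) = Add(6, Mul(-1, Mul(5, s))) = Add(6, Mul(-5, s)))
Pow(Function('h')(c, Function('o')(-4)), 2) = Pow(Add(6, Mul(-5, 0)), 2) = Pow(Add(6, 0), 2) = Pow(6, 2) = 36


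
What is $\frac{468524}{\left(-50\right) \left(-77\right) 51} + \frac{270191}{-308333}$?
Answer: $\frac{6529243403}{4324370325} \approx 1.5099$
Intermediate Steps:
$\frac{468524}{\left(-50\right) \left(-77\right) 51} + \frac{270191}{-308333} = \frac{468524}{3850 \cdot 51} + 270191 \left(- \frac{1}{308333}\right) = \frac{468524}{196350} - \frac{270191}{308333} = 468524 \cdot \frac{1}{196350} - \frac{270191}{308333} = \frac{33466}{14025} - \frac{270191}{308333} = \frac{6529243403}{4324370325}$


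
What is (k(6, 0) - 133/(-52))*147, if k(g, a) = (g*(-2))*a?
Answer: 19551/52 ≈ 375.98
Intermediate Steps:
k(g, a) = -2*a*g (k(g, a) = (-2*g)*a = -2*a*g)
(k(6, 0) - 133/(-52))*147 = (-2*0*6 - 133/(-52))*147 = (0 - 133*(-1/52))*147 = (0 + 133/52)*147 = (133/52)*147 = 19551/52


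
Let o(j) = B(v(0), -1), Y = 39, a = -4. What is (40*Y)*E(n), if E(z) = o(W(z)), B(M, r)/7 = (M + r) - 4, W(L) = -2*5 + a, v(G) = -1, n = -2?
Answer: -65520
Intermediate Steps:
W(L) = -14 (W(L) = -2*5 - 4 = -10 - 4 = -14)
B(M, r) = -28 + 7*M + 7*r (B(M, r) = 7*((M + r) - 4) = 7*(-4 + M + r) = -28 + 7*M + 7*r)
o(j) = -42 (o(j) = -28 + 7*(-1) + 7*(-1) = -28 - 7 - 7 = -42)
E(z) = -42
(40*Y)*E(n) = (40*39)*(-42) = 1560*(-42) = -65520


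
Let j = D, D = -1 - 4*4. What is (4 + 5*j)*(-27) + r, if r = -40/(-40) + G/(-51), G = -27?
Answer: 37205/17 ≈ 2188.5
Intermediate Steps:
D = -17 (D = -1 - 16 = -17)
j = -17
r = 26/17 (r = -40/(-40) - 27/(-51) = -40*(-1/40) - 27*(-1/51) = 1 + 9/17 = 26/17 ≈ 1.5294)
(4 + 5*j)*(-27) + r = (4 + 5*(-17))*(-27) + 26/17 = (4 - 85)*(-27) + 26/17 = -81*(-27) + 26/17 = 2187 + 26/17 = 37205/17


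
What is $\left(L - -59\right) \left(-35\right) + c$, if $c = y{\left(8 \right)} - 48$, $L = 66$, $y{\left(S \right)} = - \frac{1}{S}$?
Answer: $- \frac{35385}{8} \approx -4423.1$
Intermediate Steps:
$c = - \frac{385}{8}$ ($c = - \frac{1}{8} - 48 = - \frac{385}{8} \approx -48.125$)
$\left(L - -59\right) \left(-35\right) + c = \left(66 - -59\right) \left(-35\right) - \frac{385}{8} = \left(66 + 59\right) \left(-35\right) - \frac{385}{8} = 125 \left(-35\right) - \frac{385}{8} = -4375 - \frac{385}{8} = - \frac{35385}{8}$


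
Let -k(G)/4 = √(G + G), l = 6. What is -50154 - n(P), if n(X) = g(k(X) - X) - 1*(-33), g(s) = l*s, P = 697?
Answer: -46005 + 24*√1394 ≈ -45109.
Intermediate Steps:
k(G) = -4*√2*√G (k(G) = -4*√(G + G) = -4*√2*√G)
g(s) = 6*s
n(X) = 33 - 6*X - 24*√2*√X (n(X) = 6*(-4*√2*√X - X) - 1*(-33) = 6*(-X - 4*√2*√X) + 33 = (-6*X - 24*√2*√X) + 33 = 33 - 6*X - 24*√2*√X)
-50154 - n(P) = -50154 - (33 - 6*697 - 24*√2*√697) = -50154 - (33 - 4182 - 24*√1394) = -50154 - (-4149 - 24*√1394) = -50154 + (4149 + 24*√1394) = -46005 + 24*√1394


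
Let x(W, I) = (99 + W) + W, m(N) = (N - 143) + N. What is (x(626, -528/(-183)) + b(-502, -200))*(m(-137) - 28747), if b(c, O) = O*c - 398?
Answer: -2955858892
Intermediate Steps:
b(c, O) = -398 + O*c
m(N) = -143 + 2*N (m(N) = (-143 + N) + N = -143 + 2*N)
x(W, I) = 99 + 2*W
(x(626, -528/(-183)) + b(-502, -200))*(m(-137) - 28747) = ((99 + 2*626) + (-398 - 200*(-502)))*((-143 + 2*(-137)) - 28747) = ((99 + 1252) + (-398 + 100400))*((-143 - 274) - 28747) = (1351 + 100002)*(-417 - 28747) = 101353*(-29164) = -2955858892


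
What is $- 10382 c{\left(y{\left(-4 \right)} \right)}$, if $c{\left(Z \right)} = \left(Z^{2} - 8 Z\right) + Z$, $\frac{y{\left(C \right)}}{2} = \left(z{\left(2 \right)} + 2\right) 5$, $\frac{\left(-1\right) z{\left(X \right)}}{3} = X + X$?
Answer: $-111087400$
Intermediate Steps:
$z{\left(X \right)} = - 6 X$ ($z{\left(X \right)} = - 3 \left(X + X\right) = - 3 \cdot 2 X = - 6 X$)
$y{\left(C \right)} = -100$ ($y{\left(C \right)} = 2 \left(\left(-6\right) 2 + 2\right) 5 = 2 \left(-12 + 2\right) 5 = 2 \left(\left(-10\right) 5\right) = 2 \left(-50\right) = -100$)
$c{\left(Z \right)} = Z^{2} - 7 Z$
$- 10382 c{\left(y{\left(-4 \right)} \right)} = - 10382 \left(- 100 \left(-7 - 100\right)\right) = - 10382 \left(\left(-100\right) \left(-107\right)\right) = \left(-10382\right) 10700 = -111087400$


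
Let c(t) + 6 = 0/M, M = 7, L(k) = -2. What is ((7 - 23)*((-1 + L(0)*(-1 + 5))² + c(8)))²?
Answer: 1440000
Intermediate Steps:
c(t) = -6 (c(t) = -6 + 0/7 = -6 + 0*(⅐) = -6 + 0 = -6)
((7 - 23)*((-1 + L(0)*(-1 + 5))² + c(8)))² = ((7 - 23)*((-1 - 2*(-1 + 5))² - 6))² = (-16*((-1 - 2*4)² - 6))² = (-16*((-1 - 8)² - 6))² = (-16*((-9)² - 6))² = (-16*(81 - 6))² = (-16*75)² = (-1200)² = 1440000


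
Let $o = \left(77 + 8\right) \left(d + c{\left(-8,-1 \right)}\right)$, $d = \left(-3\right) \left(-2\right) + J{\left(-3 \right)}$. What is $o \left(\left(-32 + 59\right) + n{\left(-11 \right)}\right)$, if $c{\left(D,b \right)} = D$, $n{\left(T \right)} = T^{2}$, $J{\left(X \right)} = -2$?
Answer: $-50320$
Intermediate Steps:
$d = 4$ ($d = \left(-3\right) \left(-2\right) - 2 = 6 - 2 = 4$)
$o = -340$ ($o = \left(77 + 8\right) \left(4 - 8\right) = 85 \left(-4\right) = -340$)
$o \left(\left(-32 + 59\right) + n{\left(-11 \right)}\right) = - 340 \left(\left(-32 + 59\right) + \left(-11\right)^{2}\right) = - 340 \left(27 + 121\right) = \left(-340\right) 148 = -50320$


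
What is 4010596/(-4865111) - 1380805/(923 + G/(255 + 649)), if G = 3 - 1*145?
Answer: -12928105431936/8635572025 ≈ -1497.1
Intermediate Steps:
G = -142 (G = 3 - 145 = -142)
4010596/(-4865111) - 1380805/(923 + G/(255 + 649)) = 4010596/(-4865111) - 1380805/(923 - 142/(255 + 649)) = 4010596*(-1/4865111) - 1380805/(923 - 142/904) = -4010596/4865111 - 1380805/(923 - 142*1/904) = -4010596/4865111 - 1380805/(923 - 71/452) = -4010596/4865111 - 1380805/417125/452 = -4010596/4865111 - 1380805*452/417125 = -4010596/4865111 - 124824772/83425 = -12928105431936/8635572025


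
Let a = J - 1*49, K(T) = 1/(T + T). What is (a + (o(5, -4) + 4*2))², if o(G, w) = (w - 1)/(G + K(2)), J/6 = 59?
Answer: 42941809/441 ≈ 97374.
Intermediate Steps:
K(T) = 1/(2*T)
J = 354 (J = 6*59 = 354)
o(G, w) = (-1 + w)/(¼ + G) (o(G, w) = (w - 1)/(G + (½)/2) = (-1 + w)/(G + (½)*(½)) = (-1 + w)/(G + ¼) = (-1 + w)/(¼ + G))
a = 305 (a = 354 - 1*49 = 354 - 49 = 305)
(a + (o(5, -4) + 4*2))² = (305 + (4*(-1 - 4)/(1 + 4*5) + 4*2))² = (305 + (4*(-5)/(1 + 20) + 8))² = (305 + (4*(-5)/21 + 8))² = (305 + (4*(1/21)*(-5) + 8))² = (305 + (-20/21 + 8))² = (305 + 148/21)² = (6553/21)² = 42941809/441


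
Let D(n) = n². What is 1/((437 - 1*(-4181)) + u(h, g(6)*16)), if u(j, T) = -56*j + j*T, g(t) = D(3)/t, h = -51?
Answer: 1/6250 ≈ 0.00016000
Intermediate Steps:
g(t) = 9/t (g(t) = 3²/t = 9/t)
u(j, T) = -56*j + T*j
1/((437 - 1*(-4181)) + u(h, g(6)*16)) = 1/((437 - 1*(-4181)) - 51*(-56 + (9/6)*16)) = 1/((437 + 4181) - 51*(-56 + (9*(⅙))*16)) = 1/(4618 - 51*(-56 + (3/2)*16)) = 1/(4618 - 51*(-56 + 24)) = 1/(4618 - 51*(-32)) = 1/(4618 + 1632) = 1/6250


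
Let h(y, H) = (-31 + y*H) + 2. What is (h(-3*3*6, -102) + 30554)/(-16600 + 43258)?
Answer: 12011/8886 ≈ 1.3517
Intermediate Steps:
h(y, H) = -29 + H*y (h(y, H) = (-31 + H*y) + 2 = -29 + H*y)
(h(-3*3*6, -102) + 30554)/(-16600 + 43258) = ((-29 - 102*(-3*3)*6) + 30554)/(-16600 + 43258) = ((-29 - (-918)*6) + 30554)/26658 = ((-29 - 102*(-54)) + 30554)*(1/26658) = ((-29 + 5508) + 30554)*(1/26658) = (5479 + 30554)*(1/26658) = 36033*(1/26658) = 12011/8886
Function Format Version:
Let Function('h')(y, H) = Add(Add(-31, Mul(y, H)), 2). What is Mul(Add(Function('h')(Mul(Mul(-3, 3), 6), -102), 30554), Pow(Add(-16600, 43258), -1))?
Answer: Rational(12011, 8886) ≈ 1.3517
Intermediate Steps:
Function('h')(y, H) = Add(-29, Mul(H, y)) (Function('h')(y, H) = Add(Add(-31, Mul(H, y)), 2) = Add(-29, Mul(H, y)))
Mul(Add(Function('h')(Mul(Mul(-3, 3), 6), -102), 30554), Pow(Add(-16600, 43258), -1)) = Mul(Add(Add(-29, Mul(-102, Mul(Mul(-3, 3), 6))), 30554), Pow(Add(-16600, 43258), -1)) = Mul(Add(Add(-29, Mul(-102, Mul(-9, 6))), 30554), Pow(26658, -1)) = Mul(Add(Add(-29, Mul(-102, -54)), 30554), Rational(1, 26658)) = Mul(Add(Add(-29, 5508), 30554), Rational(1, 26658)) = Mul(Add(5479, 30554), Rational(1, 26658)) = Mul(36033, Rational(1, 26658)) = Rational(12011, 8886)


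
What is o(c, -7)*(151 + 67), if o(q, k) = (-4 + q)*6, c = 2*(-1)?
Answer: -7848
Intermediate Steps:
c = -2
o(q, k) = -24 + 6*q
o(c, -7)*(151 + 67) = (-24 + 6*(-2))*(151 + 67) = (-24 - 12)*218 = -36*218 = -7848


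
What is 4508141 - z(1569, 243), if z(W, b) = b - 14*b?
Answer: 4511300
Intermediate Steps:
z(W, b) = -13*b
4508141 - z(1569, 243) = 4508141 - (-13)*243 = 4508141 - 1*(-3159) = 4508141 + 3159 = 4511300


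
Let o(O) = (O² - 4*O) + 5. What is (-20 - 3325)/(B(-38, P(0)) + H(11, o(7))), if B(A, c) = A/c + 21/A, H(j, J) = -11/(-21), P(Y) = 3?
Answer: 889770/3377 ≈ 263.48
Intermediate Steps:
o(O) = 5 + O² - 4*O
H(j, J) = 11/21 (H(j, J) = -11*(-1/21) = 11/21)
B(A, c) = 21/A + A/c
(-20 - 3325)/(B(-38, P(0)) + H(11, o(7))) = (-20 - 3325)/((21/(-38) - 38/3) + 11/21) = -3345/((21*(-1/38) - 38*⅓) + 11/21) = -3345/((-21/38 - 38/3) + 11/21) = -3345/(-1507/114 + 11/21) = -3345/(-3377/266) = -3345*(-266/3377) = 889770/3377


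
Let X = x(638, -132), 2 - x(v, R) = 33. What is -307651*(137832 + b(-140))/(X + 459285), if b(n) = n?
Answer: -21180540746/229627 ≈ -92239.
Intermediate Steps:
x(v, R) = -31 (x(v, R) = 2 - 1*33 = 2 - 33 = -31)
X = -31
-307651*(137832 + b(-140))/(X + 459285) = -307651*(137832 - 140)/(-31 + 459285) = -307651/(459254/137692) = -307651/(459254*(1/137692)) = -307651/229627/68846 = -307651*68846/229627 = -21180540746/229627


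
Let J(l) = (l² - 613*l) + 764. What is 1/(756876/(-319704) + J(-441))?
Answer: 26642/12403866003 ≈ 2.1479e-6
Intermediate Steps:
J(l) = 764 + l² - 613*l
1/(756876/(-319704) + J(-441)) = 1/(756876/(-319704) + (764 + (-441)² - 613*(-441))) = 1/(756876*(-1/319704) + (764 + 194481 + 270333)) = 1/(-63073/26642 + 465578) = 1/(12403866003/26642) = 26642/12403866003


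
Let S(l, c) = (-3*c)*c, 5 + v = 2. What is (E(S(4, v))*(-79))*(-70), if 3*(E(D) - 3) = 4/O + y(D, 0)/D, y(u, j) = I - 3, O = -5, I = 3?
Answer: 45346/3 ≈ 15115.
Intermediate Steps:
v = -3 (v = -5 + 2 = -3)
y(u, j) = 0 (y(u, j) = 3 - 3 = 0)
S(l, c) = -3*c**2
E(D) = 41/15 (E(D) = 3 + (4/(-5) + 0/D)/3 = 3 + (4*(-1/5) + 0)/3 = 3 + (-4/5 + 0)/3 = 3 + (1/3)*(-4/5) = 3 - 4/15 = 41/15)
(E(S(4, v))*(-79))*(-70) = ((41/15)*(-79))*(-70) = -3239/15*(-70) = 45346/3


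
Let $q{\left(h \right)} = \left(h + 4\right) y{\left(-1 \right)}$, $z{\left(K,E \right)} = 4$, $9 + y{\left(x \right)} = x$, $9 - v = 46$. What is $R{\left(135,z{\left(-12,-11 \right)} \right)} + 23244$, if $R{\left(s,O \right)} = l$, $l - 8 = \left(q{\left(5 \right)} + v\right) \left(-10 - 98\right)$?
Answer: $36968$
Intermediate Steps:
$v = -37$ ($v = 9 - 46 = -37$)
$y{\left(x \right)} = -9 + x$
$q{\left(h \right)} = -40 - 10 h$ ($q{\left(h \right)} = \left(h + 4\right) \left(-9 - 1\right) = \left(4 + h\right) \left(-10\right) = -40 - 10 h$)
$l = 13724$ ($l = 8 + \left(\left(-40 - 50\right) - 37\right) \left(-10 - 98\right) = 8 + \left(\left(-40 - 50\right) - 37\right) \left(-108\right) = 8 + \left(-90 - 37\right) \left(-108\right) = 8 - -13716 = 8 + 13716 = 13724$)
$R{\left(s,O \right)} = 13724$
$R{\left(135,z{\left(-12,-11 \right)} \right)} + 23244 = 13724 + 23244 = 36968$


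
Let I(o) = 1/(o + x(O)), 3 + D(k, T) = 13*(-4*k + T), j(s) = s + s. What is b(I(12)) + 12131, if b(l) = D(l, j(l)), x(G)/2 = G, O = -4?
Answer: 24243/2 ≈ 12122.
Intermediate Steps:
j(s) = 2*s
x(G) = 2*G
D(k, T) = -3 - 52*k + 13*T (D(k, T) = -3 + 13*(-4*k + T) = -3 + 13*(T - 4*k) = -3 + (-52*k + 13*T) = -3 - 52*k + 13*T)
I(o) = 1/(-8 + o) (I(o) = 1/(o + 2*(-4)) = 1/(o - 8) = 1/(-8 + o))
b(l) = -3 - 26*l (b(l) = -3 - 52*l + 13*(2*l) = -3 - 52*l + 26*l = -3 - 26*l)
b(I(12)) + 12131 = (-3 - 26/(-8 + 12)) + 12131 = (-3 - 26/4) + 12131 = (-3 - 26*¼) + 12131 = (-3 - 13/2) + 12131 = -19/2 + 12131 = 24243/2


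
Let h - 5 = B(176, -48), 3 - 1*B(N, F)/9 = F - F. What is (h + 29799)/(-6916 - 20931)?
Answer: -29831/27847 ≈ -1.0712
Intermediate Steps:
B(N, F) = 27 (B(N, F) = 27 - 9*(F - F) = 27 - 9*0 = 27 + 0 = 27)
h = 32 (h = 5 + 27 = 32)
(h + 29799)/(-6916 - 20931) = (32 + 29799)/(-6916 - 20931) = 29831/(-27847) = 29831*(-1/27847) = -29831/27847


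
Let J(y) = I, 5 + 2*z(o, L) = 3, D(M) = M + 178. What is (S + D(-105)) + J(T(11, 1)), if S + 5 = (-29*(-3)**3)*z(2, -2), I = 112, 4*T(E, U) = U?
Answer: -603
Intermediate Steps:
T(E, U) = U/4
D(M) = 178 + M
z(o, L) = -1 (z(o, L) = -5/2 + (1/2)*3 = -5/2 + 3/2 = -1)
J(y) = 112
S = -788 (S = -5 - 29*(-3)**3*(-1) = -5 - 29*(-27)*(-1) = -5 + 783*(-1) = -5 - 783 = -788)
(S + D(-105)) + J(T(11, 1)) = (-788 + (178 - 105)) + 112 = (-788 + 73) + 112 = -715 + 112 = -603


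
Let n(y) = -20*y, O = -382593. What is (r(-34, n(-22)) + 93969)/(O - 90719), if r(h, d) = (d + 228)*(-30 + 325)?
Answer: -291029/473312 ≈ -0.61488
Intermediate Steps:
r(h, d) = 67260 + 295*d (r(h, d) = (228 + d)*295 = 67260 + 295*d)
(r(-34, n(-22)) + 93969)/(O - 90719) = ((67260 + 295*(-20*(-22))) + 93969)/(-382593 - 90719) = ((67260 + 295*440) + 93969)/(-473312) = ((67260 + 129800) + 93969)*(-1/473312) = (197060 + 93969)*(-1/473312) = 291029*(-1/473312) = -291029/473312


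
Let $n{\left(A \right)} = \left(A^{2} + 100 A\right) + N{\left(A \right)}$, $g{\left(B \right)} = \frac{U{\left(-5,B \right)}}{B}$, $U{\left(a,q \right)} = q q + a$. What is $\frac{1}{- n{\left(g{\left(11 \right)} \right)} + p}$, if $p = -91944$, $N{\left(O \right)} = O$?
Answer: $- \frac{121}{11267556} \approx -1.0739 \cdot 10^{-5}$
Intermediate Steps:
$U{\left(a,q \right)} = a + q^{2}$ ($U{\left(a,q \right)} = q^{2} + a = a + q^{2}$)
$g{\left(B \right)} = \frac{-5 + B^{2}}{B}$
$n{\left(A \right)} = A^{2} + 101 A$ ($n{\left(A \right)} = \left(A^{2} + 100 A\right) + A = A^{2} + 101 A$)
$\frac{1}{- n{\left(g{\left(11 \right)} \right)} + p} = \frac{1}{- \left(11 - \frac{5}{11}\right) \left(101 + \left(11 - \frac{5}{11}\right)\right) - 91944} = \frac{1}{- \frac{116 \left(101 + \frac{116}{11}\right)}{11} - 91944} = \frac{1}{- \frac{116 \cdot 1227}{11 \cdot 11} - 91944} = \frac{1}{\left(-1\right) \frac{142332}{121} - 91944} = \frac{1}{- \frac{142332}{121} - 91944} = \frac{1}{- \frac{11267556}{121}} = - \frac{121}{11267556}$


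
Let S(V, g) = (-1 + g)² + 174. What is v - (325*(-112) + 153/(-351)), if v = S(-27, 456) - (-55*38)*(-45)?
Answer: 5832428/39 ≈ 1.4955e+5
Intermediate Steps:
S(V, g) = 174 + (-1 + g)²
v = 113149 (v = (174 + (-1 + 456)²) - (-55*38)*(-45) = (174 + 455²) - (-2090)*(-45) = (174 + 207025) - 1*94050 = 207199 - 94050 = 113149)
v - (325*(-112) + 153/(-351)) = 113149 - (325*(-112) + 153/(-351)) = 113149 - (-36400 + 153*(-1/351)) = 113149 - (-36400 - 17/39) = 113149 - 1*(-1419617/39) = 113149 + 1419617/39 = 5832428/39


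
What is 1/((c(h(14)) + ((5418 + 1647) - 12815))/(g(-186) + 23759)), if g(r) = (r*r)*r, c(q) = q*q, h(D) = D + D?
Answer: 6411097/4966 ≈ 1291.0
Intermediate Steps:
h(D) = 2*D
c(q) = q²
g(r) = r³ (g(r) = r²*r = r³)
1/((c(h(14)) + ((5418 + 1647) - 12815))/(g(-186) + 23759)) = 1/(((2*14)² + ((5418 + 1647) - 12815))/((-186)³ + 23759)) = 1/((28² + (7065 - 12815))/(-6434856 + 23759)) = 1/((784 - 5750)/(-6411097)) = 1/(-4966*(-1/6411097)) = 1/(4966/6411097) = 6411097/4966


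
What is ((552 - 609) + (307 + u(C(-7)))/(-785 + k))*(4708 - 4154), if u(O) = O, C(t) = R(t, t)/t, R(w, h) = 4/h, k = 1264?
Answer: -732831200/23471 ≈ -31223.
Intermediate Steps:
C(t) = 4/t² (C(t) = (4/t)/t = 4/t²)
((552 - 609) + (307 + u(C(-7)))/(-785 + k))*(4708 - 4154) = ((552 - 609) + (307 + 4/(-7)²)/(-785 + 1264))*(4708 - 4154) = (-57 + (307 + 4*(1/49))/479)*554 = (-57 + (307 + 4/49)*(1/479))*554 = (-57 + (15047/49)*(1/479))*554 = (-57 + 15047/23471)*554 = -1322800/23471*554 = -732831200/23471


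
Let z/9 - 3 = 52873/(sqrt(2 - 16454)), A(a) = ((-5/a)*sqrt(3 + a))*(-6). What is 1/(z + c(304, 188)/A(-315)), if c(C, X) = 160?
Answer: 11882/(320814 - 2062047*I*sqrt(457) + 127960*I*sqrt(78)) ≈ 2.0662e-6 + 0.00027662*I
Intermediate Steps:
A(a) = 30*sqrt(3 + a)/a (A(a) = -5*sqrt(3 + a)/a*(-6) = 30*sqrt(3 + a)/a)
z = 27 - 158619*I*sqrt(457)/914 (z = 27 + 9*(52873/(sqrt(2 - 16454))) = 27 + 9*(52873/(sqrt(-16452))) = 27 + 9*(52873/((6*I*sqrt(457)))) = 27 + 9*(52873*(-I*sqrt(457)/2742)) = 27 + 9*(-52873*I*sqrt(457)/2742) = 27 - 158619*I*sqrt(457)/914 ≈ 27.0 - 3709.9*I)
1/(z + c(304, 188)/A(-315)) = 1/((27 - 158619*I*sqrt(457)/914) + 160/((30*sqrt(3 - 315)/(-315)))) = 1/((27 - 158619*I*sqrt(457)/914) + 160/((30*(-1/315)*sqrt(-312)))) = 1/((27 - 158619*I*sqrt(457)/914) + 160/((30*(-1/315)*(2*I*sqrt(78))))) = 1/((27 - 158619*I*sqrt(457)/914) + 160/((-4*I*sqrt(78)/21))) = 1/((27 - 158619*I*sqrt(457)/914) + 160*(7*I*sqrt(78)/104)) = 1/((27 - 158619*I*sqrt(457)/914) + 140*I*sqrt(78)/13) = 1/(27 - 158619*I*sqrt(457)/914 + 140*I*sqrt(78)/13)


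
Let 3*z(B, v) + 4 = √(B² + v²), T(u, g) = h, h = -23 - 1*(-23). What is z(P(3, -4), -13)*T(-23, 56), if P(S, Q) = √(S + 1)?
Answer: 0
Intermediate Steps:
P(S, Q) = √(1 + S)
h = 0 (h = -23 + 23 = 0)
T(u, g) = 0
z(B, v) = -4/3 + √(B² + v²)/3
z(P(3, -4), -13)*T(-23, 56) = (-4/3 + √((√(1 + 3))² + (-13)²)/3)*0 = (-4/3 + √((√4)² + 169)/3)*0 = (-4/3 + √(2² + 169)/3)*0 = (-4/3 + √(4 + 169)/3)*0 = (-4/3 + √173/3)*0 = 0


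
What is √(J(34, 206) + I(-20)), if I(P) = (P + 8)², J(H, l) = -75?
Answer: √69 ≈ 8.3066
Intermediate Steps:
I(P) = (8 + P)²
√(J(34, 206) + I(-20)) = √(-75 + (8 - 20)²) = √(-75 + (-12)²) = √(-75 + 144) = √69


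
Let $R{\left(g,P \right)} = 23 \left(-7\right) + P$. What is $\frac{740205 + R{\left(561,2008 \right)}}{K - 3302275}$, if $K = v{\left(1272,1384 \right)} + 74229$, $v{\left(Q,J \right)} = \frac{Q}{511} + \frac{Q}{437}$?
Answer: $- \frac{82852702982}{360422031133} \approx -0.22988$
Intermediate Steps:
$v{\left(Q,J \right)} = \frac{948 Q}{223307}$ ($v{\left(Q,J \right)} = Q \frac{1}{511} + Q \frac{1}{437} = \frac{Q}{511} + \frac{Q}{437} = \frac{948 Q}{223307}$)
$R{\left(g,P \right)} = -161 + P$
$K = \frac{16577061159}{223307}$ ($K = \frac{948}{223307} \cdot 1272 + 74229 = \frac{1205856}{223307} + 74229 = \frac{16577061159}{223307} \approx 74234.0$)
$\frac{740205 + R{\left(561,2008 \right)}}{K - 3302275} = \frac{740205 + \left(-161 + 2008\right)}{\frac{16577061159}{223307} - 3302275} = \frac{740205 + 1847}{- \frac{720844062266}{223307}} = 742052 \left(- \frac{223307}{720844062266}\right) = - \frac{82852702982}{360422031133}$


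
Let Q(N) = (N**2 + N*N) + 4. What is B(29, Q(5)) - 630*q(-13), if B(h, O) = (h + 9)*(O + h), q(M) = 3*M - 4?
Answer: 30244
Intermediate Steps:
q(M) = -4 + 3*M
Q(N) = 4 + 2*N**2 (Q(N) = (N**2 + N**2) + 4 = 2*N**2 + 4 = 4 + 2*N**2)
B(h, O) = (9 + h)*(O + h)
B(29, Q(5)) - 630*q(-13) = (29**2 + 9*(4 + 2*5**2) + 9*29 + (4 + 2*5**2)*29) - 630*(-4 + 3*(-13)) = (841 + 9*(4 + 2*25) + 261 + (4 + 2*25)*29) - 630*(-4 - 39) = (841 + 9*(4 + 50) + 261 + (4 + 50)*29) - 630*(-43) = (841 + 9*54 + 261 + 54*29) + 27090 = (841 + 486 + 261 + 1566) + 27090 = 3154 + 27090 = 30244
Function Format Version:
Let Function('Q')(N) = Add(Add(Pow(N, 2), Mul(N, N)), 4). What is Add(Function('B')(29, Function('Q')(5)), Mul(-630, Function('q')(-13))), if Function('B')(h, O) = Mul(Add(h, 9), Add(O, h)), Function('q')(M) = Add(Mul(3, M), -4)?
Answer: 30244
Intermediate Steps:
Function('q')(M) = Add(-4, Mul(3, M))
Function('Q')(N) = Add(4, Mul(2, Pow(N, 2))) (Function('Q')(N) = Add(Add(Pow(N, 2), Pow(N, 2)), 4) = Add(Mul(2, Pow(N, 2)), 4) = Add(4, Mul(2, Pow(N, 2))))
Function('B')(h, O) = Mul(Add(9, h), Add(O, h))
Add(Function('B')(29, Function('Q')(5)), Mul(-630, Function('q')(-13))) = Add(Add(Pow(29, 2), Mul(9, Add(4, Mul(2, Pow(5, 2)))), Mul(9, 29), Mul(Add(4, Mul(2, Pow(5, 2))), 29)), Mul(-630, Add(-4, Mul(3, -13)))) = Add(Add(841, Mul(9, Add(4, Mul(2, 25))), 261, Mul(Add(4, Mul(2, 25)), 29)), Mul(-630, Add(-4, -39))) = Add(Add(841, Mul(9, Add(4, 50)), 261, Mul(Add(4, 50), 29)), Mul(-630, -43)) = Add(Add(841, Mul(9, 54), 261, Mul(54, 29)), 27090) = Add(Add(841, 486, 261, 1566), 27090) = Add(3154, 27090) = 30244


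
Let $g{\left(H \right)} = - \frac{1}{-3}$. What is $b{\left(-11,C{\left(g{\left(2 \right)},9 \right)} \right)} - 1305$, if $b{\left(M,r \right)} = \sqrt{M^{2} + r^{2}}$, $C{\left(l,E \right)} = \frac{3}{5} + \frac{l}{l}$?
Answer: $-1305 + \frac{\sqrt{3089}}{5} \approx -1293.9$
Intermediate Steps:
$g{\left(H \right)} = \frac{1}{3}$ ($g{\left(H \right)} = \left(-1\right) \left(- \frac{1}{3}\right) = \frac{1}{3}$)
$C{\left(l,E \right)} = \frac{8}{5}$ ($C{\left(l,E \right)} = 3 \cdot \frac{1}{5} + 1 = \frac{3}{5} + 1 = \frac{8}{5}$)
$b{\left(-11,C{\left(g{\left(2 \right)},9 \right)} \right)} - 1305 = \sqrt{\left(-11\right)^{2} + \left(\frac{8}{5}\right)^{2}} - 1305 = \sqrt{121 + \frac{64}{25}} - 1305 = \sqrt{\frac{3089}{25}} - 1305 = \frac{\sqrt{3089}}{5} - 1305 = -1305 + \frac{\sqrt{3089}}{5}$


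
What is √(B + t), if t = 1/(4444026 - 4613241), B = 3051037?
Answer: √87362527649806110/169215 ≈ 1746.7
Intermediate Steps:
t = -1/169215 (t = 1/(-169215) = -1/169215 ≈ -5.9096e-6)
√(B + t) = √(3051037 - 1/169215) = √(516281225954/169215) = √87362527649806110/169215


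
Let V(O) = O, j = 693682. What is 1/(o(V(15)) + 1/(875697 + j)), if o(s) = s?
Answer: 1569379/23540686 ≈ 0.066667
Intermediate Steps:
1/(o(V(15)) + 1/(875697 + j)) = 1/(15 + 1/(875697 + 693682)) = 1/(15 + 1/1569379) = 1/(23540686/1569379) = 1569379/23540686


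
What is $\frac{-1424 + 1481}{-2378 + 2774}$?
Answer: $\frac{19}{132} \approx 0.14394$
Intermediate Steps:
$\frac{-1424 + 1481}{-2378 + 2774} = \frac{57}{396} = 57 \cdot \frac{1}{396} = \frac{19}{132}$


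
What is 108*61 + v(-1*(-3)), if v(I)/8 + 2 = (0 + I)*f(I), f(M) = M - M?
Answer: 6572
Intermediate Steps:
f(M) = 0
v(I) = -16 (v(I) = -16 + 8*((0 + I)*0) = -16 + 8*(I*0) = -16 + 8*0 = -16 + 0 = -16)
108*61 + v(-1*(-3)) = 108*61 - 16 = 6588 - 16 = 6572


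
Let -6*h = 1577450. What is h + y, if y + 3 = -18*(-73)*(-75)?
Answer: -1084384/3 ≈ -3.6146e+5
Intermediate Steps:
h = -788725/3 (h = -⅙*1577450 = -788725/3 ≈ -2.6291e+5)
y = -98553 (y = -3 - 18*(-73)*(-75) = -3 + 1314*(-75) = -3 - 98550 = -98553)
h + y = -788725/3 - 98553 = -1084384/3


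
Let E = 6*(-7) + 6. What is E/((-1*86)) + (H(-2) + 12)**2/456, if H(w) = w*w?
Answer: 2402/2451 ≈ 0.98001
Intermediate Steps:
E = -36 (E = -42 + 6 = -36)
H(w) = w**2
E/((-1*86)) + (H(-2) + 12)**2/456 = -36/((-1*86)) + ((-2)**2 + 12)**2/456 = -36/(-86) + (4 + 12)**2*(1/456) = -36*(-1/86) + 16**2*(1/456) = 18/43 + 256*(1/456) = 18/43 + 32/57 = 2402/2451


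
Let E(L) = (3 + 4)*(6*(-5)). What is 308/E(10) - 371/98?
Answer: -1103/210 ≈ -5.2524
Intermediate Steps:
E(L) = -210 (E(L) = 7*(-30) = -210)
308/E(10) - 371/98 = 308/(-210) - 371/98 = 308*(-1/210) - 371*1/98 = -22/15 - 53/14 = -1103/210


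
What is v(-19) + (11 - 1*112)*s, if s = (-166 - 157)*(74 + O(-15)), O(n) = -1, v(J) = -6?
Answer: 2381473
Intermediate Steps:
s = -23579 (s = (-166 - 157)*(74 - 1) = -323*73 = -23579)
v(-19) + (11 - 1*112)*s = -6 + (11 - 1*112)*(-23579) = -6 + (11 - 112)*(-23579) = -6 - 101*(-23579) = -6 + 2381479 = 2381473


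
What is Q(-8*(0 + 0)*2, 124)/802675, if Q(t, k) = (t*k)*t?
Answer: 0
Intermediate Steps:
Q(t, k) = k*t² (Q(t, k) = (k*t)*t = k*t²)
Q(-8*(0 + 0)*2, 124)/802675 = (124*(-8*(0 + 0)*2)²)/802675 = (124*(-8*0*2)²)*(1/802675) = (124*(0*2)²)*(1/802675) = (124*0²)*(1/802675) = (124*0)*(1/802675) = 0*(1/802675) = 0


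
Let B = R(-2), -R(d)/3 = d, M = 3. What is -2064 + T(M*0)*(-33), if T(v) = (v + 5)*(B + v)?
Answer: -3054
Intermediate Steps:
R(d) = -3*d
B = 6 (B = -3*(-2) = 6)
T(v) = (5 + v)*(6 + v) (T(v) = (v + 5)*(6 + v) = (5 + v)*(6 + v))
-2064 + T(M*0)*(-33) = -2064 + (30 + (3*0)**2 + 11*(3*0))*(-33) = -2064 + (30 + 0**2 + 11*0)*(-33) = -2064 + (30 + 0 + 0)*(-33) = -2064 + 30*(-33) = -2064 - 990 = -3054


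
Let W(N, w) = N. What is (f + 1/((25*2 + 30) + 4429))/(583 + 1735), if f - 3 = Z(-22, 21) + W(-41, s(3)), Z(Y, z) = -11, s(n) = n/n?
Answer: -110470/5225931 ≈ -0.021139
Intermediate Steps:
s(n) = 1
f = -49 (f = 3 + (-11 - 41) = 3 - 52 = -49)
(f + 1/((25*2 + 30) + 4429))/(583 + 1735) = (-49 + 1/((25*2 + 30) + 4429))/(583 + 1735) = (-49 + 1/((50 + 30) + 4429))/2318 = (-49 + 1/(80 + 4429))*(1/2318) = (-49 + 1/4509)*(1/2318) = -220940/4509*1/2318 = -110470/5225931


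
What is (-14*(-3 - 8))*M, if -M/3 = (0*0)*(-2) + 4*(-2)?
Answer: 3696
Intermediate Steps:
M = 24 (M = -3*((0*0)*(-2) + 4*(-2)) = -3*(0*(-2) - 8) = -3*(0 - 8) = -3*(-8) = 24)
(-14*(-3 - 8))*M = -14*(-3 - 8)*24 = -14*(-11)*24 = 154*24 = 3696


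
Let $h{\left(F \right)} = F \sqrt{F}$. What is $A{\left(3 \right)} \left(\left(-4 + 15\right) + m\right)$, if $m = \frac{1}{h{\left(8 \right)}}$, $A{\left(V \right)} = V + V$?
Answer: $66 + \frac{3 \sqrt{2}}{16} \approx 66.265$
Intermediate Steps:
$A{\left(V \right)} = 2 V$
$h{\left(F \right)} = F^{\frac{3}{2}}$
$m = \frac{\sqrt{2}}{32}$ ($m = \frac{1}{8^{\frac{3}{2}}} = \frac{1}{16 \sqrt{2}} = \frac{\sqrt{2}}{32} \approx 0.044194$)
$A{\left(3 \right)} \left(\left(-4 + 15\right) + m\right) = 2 \cdot 3 \left(\left(-4 + 15\right) + \frac{\sqrt{2}}{32}\right) = 6 \left(11 + \frac{\sqrt{2}}{32}\right) = 66 + \frac{3 \sqrt{2}}{16}$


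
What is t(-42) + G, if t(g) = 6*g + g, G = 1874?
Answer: 1580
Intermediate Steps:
t(g) = 7*g
t(-42) + G = 7*(-42) + 1874 = -294 + 1874 = 1580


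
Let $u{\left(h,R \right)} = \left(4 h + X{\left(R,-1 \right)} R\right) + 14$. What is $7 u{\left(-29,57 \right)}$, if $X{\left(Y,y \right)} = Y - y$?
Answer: $22428$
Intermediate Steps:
$u{\left(h,R \right)} = 14 + 4 h + R \left(1 + R\right)$ ($u{\left(h,R \right)} = \left(4 h + \left(R - -1\right) R\right) + 14 = \left(4 h + \left(R + 1\right) R\right) + 14 = \left(4 h + \left(1 + R\right) R\right) + 14 = \left(4 h + R \left(1 + R\right)\right) + 14 = 14 + 4 h + R \left(1 + R\right)$)
$7 u{\left(-29,57 \right)} = 7 \left(14 + 4 \left(-29\right) + 57 \left(1 + 57\right)\right) = 7 \left(14 - 116 + 57 \cdot 58\right) = 7 \left(14 - 116 + 3306\right) = 7 \cdot 3204 = 22428$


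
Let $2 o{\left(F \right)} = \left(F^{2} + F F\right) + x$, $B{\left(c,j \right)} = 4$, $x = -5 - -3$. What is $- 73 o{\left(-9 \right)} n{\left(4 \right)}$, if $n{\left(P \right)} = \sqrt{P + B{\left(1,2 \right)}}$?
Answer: $- 11680 \sqrt{2} \approx -16518.0$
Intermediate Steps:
$x = -2$ ($x = -5 + 3 = -2$)
$n{\left(P \right)} = \sqrt{4 + P}$ ($n{\left(P \right)} = \sqrt{P + 4} = \sqrt{4 + P}$)
$o{\left(F \right)} = -1 + F^{2}$ ($o{\left(F \right)} = \frac{\left(F^{2} + F F\right) - 2}{2} = \frac{\left(F^{2} + F^{2}\right) - 2}{2} = \frac{2 F^{2} - 2}{2} = \frac{-2 + 2 F^{2}}{2} = -1 + F^{2}$)
$- 73 o{\left(-9 \right)} n{\left(4 \right)} = - 73 \left(-1 + \left(-9\right)^{2}\right) \sqrt{4 + 4} = - 73 \left(-1 + 81\right) \sqrt{8} = \left(-73\right) 80 \cdot 2 \sqrt{2} = - 5840 \cdot 2 \sqrt{2} = - 11680 \sqrt{2}$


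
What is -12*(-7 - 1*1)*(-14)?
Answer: -1344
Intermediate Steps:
-12*(-7 - 1*1)*(-14) = -12*(-7 - 1)*(-14) = -12*(-8)*(-14) = 96*(-14) = -1344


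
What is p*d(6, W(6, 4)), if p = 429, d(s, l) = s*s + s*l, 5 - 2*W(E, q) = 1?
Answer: 20592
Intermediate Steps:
W(E, q) = 2 (W(E, q) = 5/2 - ½*1 = 5/2 - ½ = 2)
d(s, l) = s² + l*s
p*d(6, W(6, 4)) = 429*(6*(2 + 6)) = 429*(6*8) = 429*48 = 20592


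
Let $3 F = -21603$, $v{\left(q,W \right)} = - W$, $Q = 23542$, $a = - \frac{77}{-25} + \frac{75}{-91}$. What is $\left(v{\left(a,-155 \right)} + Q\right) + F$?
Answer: $16496$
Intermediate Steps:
$a = \frac{5132}{2275}$ ($a = \left(-77\right) \left(- \frac{1}{25}\right) + 75 \left(- \frac{1}{91}\right) = \frac{77}{25} - \frac{75}{91} = \frac{5132}{2275} \approx 2.2558$)
$F = -7201$ ($F = \frac{1}{3} \left(-21603\right) = -7201$)
$\left(v{\left(a,-155 \right)} + Q\right) + F = \left(\left(-1\right) \left(-155\right) + 23542\right) - 7201 = \left(155 + 23542\right) - 7201 = 23697 - 7201 = 16496$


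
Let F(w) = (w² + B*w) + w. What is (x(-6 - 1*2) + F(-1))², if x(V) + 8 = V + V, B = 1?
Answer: 625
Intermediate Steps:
x(V) = -8 + 2*V (x(V) = -8 + (V + V) = -8 + 2*V)
F(w) = w² + 2*w (F(w) = (w² + 1*w) + w = (w² + w) + w = (w + w²) + w = w² + 2*w)
(x(-6 - 1*2) + F(-1))² = ((-8 + 2*(-6 - 1*2)) - (2 - 1))² = ((-8 + 2*(-6 - 2)) - 1*1)² = ((-8 + 2*(-8)) - 1)² = ((-8 - 16) - 1)² = (-24 - 1)² = (-25)² = 625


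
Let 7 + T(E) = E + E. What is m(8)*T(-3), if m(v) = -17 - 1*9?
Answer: 338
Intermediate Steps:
T(E) = -7 + 2*E (T(E) = -7 + (E + E) = -7 + 2*E)
m(v) = -26 (m(v) = -17 - 9 = -26)
m(8)*T(-3) = -26*(-7 + 2*(-3)) = -26*(-7 - 6) = -26*(-13) = 338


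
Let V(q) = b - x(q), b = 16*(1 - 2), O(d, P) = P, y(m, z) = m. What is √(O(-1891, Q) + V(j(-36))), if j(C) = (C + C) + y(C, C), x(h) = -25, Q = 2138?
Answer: √2147 ≈ 46.336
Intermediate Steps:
b = -16 (b = 16*(-1) = -16)
j(C) = 3*C (j(C) = (C + C) + C = 2*C + C = 3*C)
V(q) = 9 (V(q) = -16 - 1*(-25) = -16 + 25 = 9)
√(O(-1891, Q) + V(j(-36))) = √(2138 + 9) = √2147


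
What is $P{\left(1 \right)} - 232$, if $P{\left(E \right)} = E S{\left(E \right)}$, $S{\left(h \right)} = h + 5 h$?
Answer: $-226$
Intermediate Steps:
$S{\left(h \right)} = 6 h$
$P{\left(E \right)} = 6 E^{2}$ ($P{\left(E \right)} = E 6 E = 6 E^{2}$)
$P{\left(1 \right)} - 232 = 6 \cdot 1^{2} - 232 = 6 \cdot 1 - 232 = 6 - 232 = -226$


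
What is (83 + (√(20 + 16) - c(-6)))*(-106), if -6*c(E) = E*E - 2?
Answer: -30104/3 ≈ -10035.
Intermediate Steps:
c(E) = ⅓ - E²/6 (c(E) = -(E*E - 2)/6 = -(E² - 2)/6 = -(-2 + E²)/6 = ⅓ - E²/6)
(83 + (√(20 + 16) - c(-6)))*(-106) = (83 + (√(20 + 16) - (⅓ - ⅙*(-6)²)))*(-106) = (83 + (√36 - (⅓ - ⅙*36)))*(-106) = (83 + (6 - (⅓ - 6)))*(-106) = (83 + (6 - 1*(-17/3)))*(-106) = (83 + (6 + 17/3))*(-106) = (83 + 35/3)*(-106) = (284/3)*(-106) = -30104/3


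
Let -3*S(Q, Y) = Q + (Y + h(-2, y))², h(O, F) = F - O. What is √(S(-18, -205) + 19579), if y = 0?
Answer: √52638/3 ≈ 76.477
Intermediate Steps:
S(Q, Y) = -Q/3 - (2 + Y)²/3 (S(Q, Y) = -(Q + (Y + (0 - 1*(-2)))²)/3 = -(Q + (Y + (0 + 2))²)/3 = -(Q + (Y + 2)²)/3 = -(Q + (2 + Y)²)/3 = -Q/3 - (2 + Y)²/3)
√(S(-18, -205) + 19579) = √((-⅓*(-18) - (2 - 205)²/3) + 19579) = √((6 - ⅓*(-203)²) + 19579) = √((6 - ⅓*41209) + 19579) = √((6 - 41209/3) + 19579) = √(-41191/3 + 19579) = √(17546/3) = √52638/3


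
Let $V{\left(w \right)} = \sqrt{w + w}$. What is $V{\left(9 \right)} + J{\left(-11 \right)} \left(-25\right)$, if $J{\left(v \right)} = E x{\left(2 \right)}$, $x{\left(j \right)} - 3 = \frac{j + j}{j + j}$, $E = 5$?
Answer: $-500 + 3 \sqrt{2} \approx -495.76$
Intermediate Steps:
$x{\left(j \right)} = 4$ ($x{\left(j \right)} = 3 + \frac{j + j}{j + j} = 3 + \frac{2 j}{2 j} = 3 + 2 j \frac{1}{2 j} = 3 + 1 = 4$)
$J{\left(v \right)} = 20$ ($J{\left(v \right)} = 5 \cdot 4 = 20$)
$V{\left(w \right)} = \sqrt{2} \sqrt{w}$ ($V{\left(w \right)} = \sqrt{2 w} = \sqrt{2} \sqrt{w}$)
$V{\left(9 \right)} + J{\left(-11 \right)} \left(-25\right) = \sqrt{2} \sqrt{9} + 20 \left(-25\right) = \sqrt{2} \cdot 3 - 500 = 3 \sqrt{2} - 500 = -500 + 3 \sqrt{2}$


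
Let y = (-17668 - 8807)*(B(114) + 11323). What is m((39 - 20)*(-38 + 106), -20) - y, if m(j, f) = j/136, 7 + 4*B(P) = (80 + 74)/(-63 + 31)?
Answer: 19180688033/64 ≈ 2.9970e+8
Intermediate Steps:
B(P) = -189/64 (B(P) = -7/4 + ((80 + 74)/(-63 + 31))/4 = -7/4 + (154/(-32))/4 = -7/4 + (154*(-1/32))/4 = -7/4 + (¼)*(-77/16) = -7/4 - 77/64 = -189/64)
m(j, f) = j/136 (m(j, f) = j*(1/136) = j/136)
y = -19180687425/64 (y = (-17668 - 8807)*(-189/64 + 11323) = -26475*724483/64 = -19180687425/64 ≈ -2.9970e+8)
m((39 - 20)*(-38 + 106), -20) - y = ((39 - 20)*(-38 + 106))/136 - 1*(-19180687425/64) = (19*68)/136 + 19180687425/64 = (1/136)*1292 + 19180687425/64 = 19/2 + 19180687425/64 = 19180688033/64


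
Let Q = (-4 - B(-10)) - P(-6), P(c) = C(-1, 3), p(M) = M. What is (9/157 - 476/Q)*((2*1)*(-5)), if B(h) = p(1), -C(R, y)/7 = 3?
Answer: 93235/314 ≈ 296.93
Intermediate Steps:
C(R, y) = -21 (C(R, y) = -7*3 = -21)
B(h) = 1
P(c) = -21
Q = 16 (Q = (-4 - 1*1) - 1*(-21) = (-4 - 1) + 21 = -5 + 21 = 16)
(9/157 - 476/Q)*((2*1)*(-5)) = (9/157 - 476/16)*((2*1)*(-5)) = (9*(1/157) - 476*1/16)*(2*(-5)) = (9/157 - 119/4)*(-10) = -18647/628*(-10) = 93235/314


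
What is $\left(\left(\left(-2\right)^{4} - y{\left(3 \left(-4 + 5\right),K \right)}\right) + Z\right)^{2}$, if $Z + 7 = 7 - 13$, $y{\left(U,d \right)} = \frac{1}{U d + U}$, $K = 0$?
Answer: $\frac{64}{9} \approx 7.1111$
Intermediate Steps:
$y{\left(U,d \right)} = \frac{1}{U + U d}$
$Z = -13$ ($Z = -7 + \left(7 - 13\right) = -7 - 6 = -13$)
$\left(\left(\left(-2\right)^{4} - y{\left(3 \left(-4 + 5\right),K \right)}\right) + Z\right)^{2} = \left(\left(\left(-2\right)^{4} - \frac{1}{3 \left(-4 + 5\right) \left(1 + 0\right)}\right) - 13\right)^{2} = \left(\left(16 - \frac{1}{3 \cdot 1 \cdot 1}\right) - 13\right)^{2} = \left(\left(16 - \frac{1}{3} \cdot 1\right) - 13\right)^{2} = \left(\left(16 - \frac{1}{3}\right) - 13\right)^{2} = \left(\frac{47}{3} - 13\right)^{2} = \left(\frac{8}{3}\right)^{2} = \frac{64}{9}$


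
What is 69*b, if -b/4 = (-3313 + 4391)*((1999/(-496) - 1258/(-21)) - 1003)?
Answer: 17471373689/62 ≈ 2.8180e+8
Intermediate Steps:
b = 759624943/186 (b = -4*(-3313 + 4391)*((1999/(-496) - 1258/(-21)) - 1003) = -4312*((1999*(-1/496) - 1258*(-1/21)) - 1003) = -4312*((-1999/496 + 1258/21) - 1003) = -4312*(581989/10416 - 1003) = -4312*(-9865259)/10416 = -4*(-759624943/744) = 759624943/186 ≈ 4.0840e+6)
69*b = 69*(759624943/186) = 17471373689/62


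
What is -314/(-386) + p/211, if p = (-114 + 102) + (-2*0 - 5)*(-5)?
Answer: 35636/40723 ≈ 0.87508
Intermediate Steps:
p = 13 (p = -12 + (0 - 5)*(-5) = -12 - 5*(-5) = -12 + 25 = 13)
-314/(-386) + p/211 = -314/(-386) + 13/211 = -314*(-1/386) + 13*(1/211) = 157/193 + 13/211 = 35636/40723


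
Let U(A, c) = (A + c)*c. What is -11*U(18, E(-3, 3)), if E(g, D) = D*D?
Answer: -2673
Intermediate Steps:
E(g, D) = D²
U(A, c) = c*(A + c)
-11*U(18, E(-3, 3)) = -11*3²*(18 + 3²) = -99*(18 + 9) = -99*27 = -11*243 = -2673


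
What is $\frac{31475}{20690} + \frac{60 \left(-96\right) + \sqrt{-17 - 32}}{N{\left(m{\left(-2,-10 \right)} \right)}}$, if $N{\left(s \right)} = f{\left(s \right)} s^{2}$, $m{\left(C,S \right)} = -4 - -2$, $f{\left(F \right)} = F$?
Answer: $\frac{2985655}{4138} - \frac{7 i}{8} \approx 721.52 - 0.875 i$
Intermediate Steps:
$m{\left(C,S \right)} = -2$ ($m{\left(C,S \right)} = -4 + 2 = -2$)
$N{\left(s \right)} = s^{3}$ ($N{\left(s \right)} = s s^{2} = s^{3}$)
$\frac{31475}{20690} + \frac{60 \left(-96\right) + \sqrt{-17 - 32}}{N{\left(m{\left(-2,-10 \right)} \right)}} = \frac{31475}{20690} + \frac{60 \left(-96\right) + \sqrt{-17 - 32}}{\left(-2\right)^{3}} = 31475 \cdot \frac{1}{20690} + \frac{-5760 + \sqrt{-49}}{-8} = \frac{6295}{4138} + \left(-5760 + 7 i\right) \left(- \frac{1}{8}\right) = \frac{6295}{4138} + \left(720 - \frac{7 i}{8}\right) = \frac{2985655}{4138} - \frac{7 i}{8}$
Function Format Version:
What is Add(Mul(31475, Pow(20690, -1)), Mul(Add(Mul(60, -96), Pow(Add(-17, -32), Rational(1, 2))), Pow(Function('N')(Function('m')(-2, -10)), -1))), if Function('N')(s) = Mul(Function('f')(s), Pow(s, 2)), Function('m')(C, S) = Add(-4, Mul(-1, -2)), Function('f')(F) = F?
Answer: Add(Rational(2985655, 4138), Mul(Rational(-7, 8), I)) ≈ Add(721.52, Mul(-0.87500, I))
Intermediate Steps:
Function('m')(C, S) = -2 (Function('m')(C, S) = Add(-4, 2) = -2)
Function('N')(s) = Pow(s, 3) (Function('N')(s) = Mul(s, Pow(s, 2)) = Pow(s, 3))
Add(Mul(31475, Pow(20690, -1)), Mul(Add(Mul(60, -96), Pow(Add(-17, -32), Rational(1, 2))), Pow(Function('N')(Function('m')(-2, -10)), -1))) = Add(Mul(31475, Pow(20690, -1)), Mul(Add(Mul(60, -96), Pow(Add(-17, -32), Rational(1, 2))), Pow(Pow(-2, 3), -1))) = Add(Mul(31475, Rational(1, 20690)), Mul(Add(-5760, Pow(-49, Rational(1, 2))), Pow(-8, -1))) = Add(Rational(6295, 4138), Mul(Add(-5760, Mul(7, I)), Rational(-1, 8))) = Add(Rational(6295, 4138), Add(720, Mul(Rational(-7, 8), I))) = Add(Rational(2985655, 4138), Mul(Rational(-7, 8), I))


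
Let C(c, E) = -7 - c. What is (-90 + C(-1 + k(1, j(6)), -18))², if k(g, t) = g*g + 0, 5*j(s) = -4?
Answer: 9409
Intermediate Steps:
j(s) = -⅘ (j(s) = (⅕)*(-4) = -⅘)
k(g, t) = g² (k(g, t) = g² + 0 = g²)
(-90 + C(-1 + k(1, j(6)), -18))² = (-90 + (-7 - (-1 + 1²)))² = (-90 + (-7 - (-1 + 1)))² = (-90 + (-7 - 1*0))² = (-90 + (-7 + 0))² = (-90 - 7)² = (-97)² = 9409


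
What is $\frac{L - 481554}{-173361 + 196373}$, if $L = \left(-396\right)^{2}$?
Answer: $- \frac{162369}{11506} \approx -14.112$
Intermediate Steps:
$L = 156816$
$\frac{L - 481554}{-173361 + 196373} = \frac{156816 - 481554}{-173361 + 196373} = - \frac{324738}{23012} = \left(-324738\right) \frac{1}{23012} = - \frac{162369}{11506}$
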